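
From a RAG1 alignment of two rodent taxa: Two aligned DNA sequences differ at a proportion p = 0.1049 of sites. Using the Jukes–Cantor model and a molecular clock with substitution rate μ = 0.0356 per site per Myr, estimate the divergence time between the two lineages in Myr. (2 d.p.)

d = −(3/4) ln(1 − 4p/3) = −0.75 ln(1 − 0.139867) = −0.75 ln(0.860133)
  = −0.75 × (-0.150668) = 0.113001 substitutions/site.
Under a molecular clock d = 2μt, so t = d/(2μ) = 0.113001 / (2 × 0.0356) = 1.59 Myr.

1.59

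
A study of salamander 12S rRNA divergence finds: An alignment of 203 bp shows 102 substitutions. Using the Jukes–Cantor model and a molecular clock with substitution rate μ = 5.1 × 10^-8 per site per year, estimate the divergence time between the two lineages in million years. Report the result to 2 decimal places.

8.15

p = 102/203 ≈ 0.502463.
d = −(3/4) ln(1 − 4p/3) = −0.75 ln(1 − 0.669951) = −0.75 ln(0.330049)
  = −0.75 × (-1.108514) = 0.831386 substitutions/site.
Under a molecular clock d = 2μt, so t = d/(2μ) = 0.831386 / (2 × 5.1 × 10^-8) = 8.15 million years.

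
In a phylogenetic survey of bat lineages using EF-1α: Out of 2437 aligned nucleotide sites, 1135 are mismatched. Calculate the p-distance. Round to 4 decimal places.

p = 1135/2437 = 0.465736… ≈ 0.4657 (to 4 d.p.).

0.4657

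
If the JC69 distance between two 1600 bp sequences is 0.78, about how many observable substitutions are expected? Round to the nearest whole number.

Invert JC69: p = (3/4)(1 − e^(−4d/3)) = 0.75 × (1 − e^(-1.04)) = 0.75 × (1 − 0.353455) = 0.484909.
Expected differing sites = pL ≈ 0.484909 × 1600 = 775.8544 ≈ 776.

776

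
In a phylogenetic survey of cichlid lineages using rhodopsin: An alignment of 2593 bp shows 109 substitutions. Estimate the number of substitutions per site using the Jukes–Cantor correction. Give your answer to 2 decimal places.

p = 109/2593 ≈ 0.042036.
d = −(3/4) ln(1 − 4p/3) = −0.75 ln(1 − 0.056048) = −0.75 ln(0.943952)
  = −0.75 × (-0.057680) = 0.043260 substitutions/site.

0.04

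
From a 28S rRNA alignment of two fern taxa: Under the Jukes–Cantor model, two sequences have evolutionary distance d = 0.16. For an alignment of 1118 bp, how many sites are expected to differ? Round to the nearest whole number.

Invert JC69: p = (3/4)(1 − e^(−4d/3)) = 0.75 × (1 − e^(-0.213333)) = 0.75 × (1 − 0.807887) = 0.144085.
Expected differing sites = pL ≈ 0.144085 × 1118 = 161.08703 ≈ 161.

161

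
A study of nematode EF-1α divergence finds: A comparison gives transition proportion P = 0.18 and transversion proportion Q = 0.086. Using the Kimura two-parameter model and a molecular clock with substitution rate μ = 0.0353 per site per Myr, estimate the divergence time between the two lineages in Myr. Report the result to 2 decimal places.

Under the Kimura two-parameter model, d = −½ ln(1 − 2P − Q) − ¼ ln(1 − 2Q).
1 − 2P − Q = 0.554, giving −½ ln(0.554) = 0.295295.
1 − 2Q = 0.828, giving −¼ ln(0.828) = 0.047186.
d = 0.295295 + 0.047186 = 0.342481.
Under a molecular clock d = 2μt, so t = d/(2μ) = 0.342481 / (2 × 0.0353) = 4.85 Myr.

4.85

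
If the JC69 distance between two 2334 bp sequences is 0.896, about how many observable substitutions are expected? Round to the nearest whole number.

Invert JC69: p = (3/4)(1 − e^(−4d/3)) = 0.75 × (1 − e^(-1.194667)) = 0.75 × (1 − 0.302805) = 0.522896.
Expected differing sites = pL ≈ 0.522896 × 2334 = 1220.439264 ≈ 1220.

1220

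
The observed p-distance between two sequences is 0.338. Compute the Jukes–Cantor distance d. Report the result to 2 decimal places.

0.45

d = −(3/4) ln(1 − 4p/3) = −0.75 ln(1 − 0.450667) = −0.75 ln(0.549333)
  = −0.75 × (-0.599050) = 0.449288 substitutions/site.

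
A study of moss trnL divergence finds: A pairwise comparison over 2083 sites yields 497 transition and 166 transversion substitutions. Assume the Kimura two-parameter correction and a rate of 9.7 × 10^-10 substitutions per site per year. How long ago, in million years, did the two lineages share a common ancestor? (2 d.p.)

232.15

P = 497/2083 ≈ 0.238598 and Q = 166/2083 ≈ 0.079693.
Under the Kimura two-parameter model, d = −½ ln(1 − 2P − Q) − ¼ ln(1 − 2Q).
1 − 2P − Q = 0.443111, giving −½ ln(0.443111) = 0.406967.
1 − 2Q = 0.840614, giving −¼ ln(0.840614) = 0.043406.
d = 0.406967 + 0.043406 = 0.450373.
Under a molecular clock d = 2μt, so t = d/(2μ) = 0.450373 / (2 × 9.7 × 10^-10) = 232.15 million years.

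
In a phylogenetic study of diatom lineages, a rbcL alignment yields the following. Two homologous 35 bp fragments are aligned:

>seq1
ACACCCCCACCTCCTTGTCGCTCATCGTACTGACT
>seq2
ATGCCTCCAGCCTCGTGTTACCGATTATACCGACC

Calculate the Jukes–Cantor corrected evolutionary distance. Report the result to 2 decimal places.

0.64

The sequences differ at 15 of 35 sites, so p = 15/35 ≈ 0.428571.
d = −(3/4) ln(1 − 4p/3) = −0.75 ln(1 − 0.571428) = −0.75 ln(0.428572)
  = −0.75 × (-0.847297) = 0.635473 substitutions/site.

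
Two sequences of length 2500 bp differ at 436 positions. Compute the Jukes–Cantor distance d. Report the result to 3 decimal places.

0.198

p = 436/2500 = 0.1744.
d = −(3/4) ln(1 − 4p/3) = −0.75 ln(1 − 0.232533) = −0.75 ln(0.767467)
  = −0.75 × (-0.264660) = 0.198495 substitutions/site.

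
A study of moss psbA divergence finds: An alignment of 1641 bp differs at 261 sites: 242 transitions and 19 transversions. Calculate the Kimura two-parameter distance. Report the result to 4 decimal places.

P = 242/1641 ≈ 0.147471 and Q = 19/1641 ≈ 0.011578.
Under the Kimura two-parameter model, d = −½ ln(1 − 2P − Q) − ¼ ln(1 − 2Q).
1 − 2P − Q = 0.69348, giving −½ ln(0.69348) = 0.183016.
1 − 2Q = 0.976844, giving −¼ ln(0.976844) = 0.005857.
d = 0.183016 + 0.005857 = 0.188873.

0.1889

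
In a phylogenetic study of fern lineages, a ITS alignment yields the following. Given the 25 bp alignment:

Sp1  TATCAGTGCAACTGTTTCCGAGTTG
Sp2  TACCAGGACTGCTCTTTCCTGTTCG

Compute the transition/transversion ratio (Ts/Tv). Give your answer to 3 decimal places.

1.000

Transitions are A↔G and C↔T; transversions are all other mismatches.
Transitions: 5. Transversions: 5.
R = 5/5 = 1.000.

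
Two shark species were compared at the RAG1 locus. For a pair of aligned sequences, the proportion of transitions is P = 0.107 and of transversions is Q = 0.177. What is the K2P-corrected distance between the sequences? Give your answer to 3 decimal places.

0.357

Under the Kimura two-parameter model, d = −½ ln(1 − 2P − Q) − ¼ ln(1 − 2Q).
1 − 2P − Q = 0.609, giving −½ ln(0.609) = 0.247969.
1 − 2Q = 0.646, giving −¼ ln(0.646) = 0.109239.
d = 0.247969 + 0.109239 = 0.357208.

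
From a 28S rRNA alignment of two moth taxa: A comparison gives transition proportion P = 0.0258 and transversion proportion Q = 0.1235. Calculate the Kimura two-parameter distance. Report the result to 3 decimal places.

Under the Kimura two-parameter model, d = −½ ln(1 − 2P − Q) − ¼ ln(1 − 2Q).
1 − 2P − Q = 0.8249, giving −½ ln(0.8249) = 0.096247.
1 − 2Q = 0.753, giving −¼ ln(0.753) = 0.070923.
d = 0.096247 + 0.070923 = 0.167170.

0.167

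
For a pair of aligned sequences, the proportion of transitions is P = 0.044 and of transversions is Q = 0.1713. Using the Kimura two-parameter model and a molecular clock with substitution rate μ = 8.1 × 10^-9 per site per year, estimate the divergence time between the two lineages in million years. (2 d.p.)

15.74

Under the Kimura two-parameter model, d = −½ ln(1 − 2P − Q) − ¼ ln(1 − 2Q).
1 − 2P − Q = 0.7407, giving −½ ln(0.7407) = 0.150080.
1 − 2Q = 0.6574, giving −¼ ln(0.6574) = 0.104866.
d = 0.150080 + 0.104866 = 0.254946.
Under a molecular clock d = 2μt, so t = d/(2μ) = 0.254946 / (2 × 8.1 × 10^-9) = 15.74 million years.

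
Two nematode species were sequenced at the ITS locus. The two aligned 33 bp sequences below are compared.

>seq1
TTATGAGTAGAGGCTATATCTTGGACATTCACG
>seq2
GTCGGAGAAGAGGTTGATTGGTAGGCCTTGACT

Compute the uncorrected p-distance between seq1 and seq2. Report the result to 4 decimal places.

The sequences differ at 15 of 33 positions.
p = 15/33 = 0.454545… ≈ 0.4545 (to 4 d.p.).

0.4545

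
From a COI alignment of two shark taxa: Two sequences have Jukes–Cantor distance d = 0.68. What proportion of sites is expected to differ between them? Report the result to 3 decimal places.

0.447

p = (3/4)(1 − e^(−4d/3)) = 0.75 × (1 − e^(-0.906667)) = 0.75 × (1 − 0.403868) = 0.447099.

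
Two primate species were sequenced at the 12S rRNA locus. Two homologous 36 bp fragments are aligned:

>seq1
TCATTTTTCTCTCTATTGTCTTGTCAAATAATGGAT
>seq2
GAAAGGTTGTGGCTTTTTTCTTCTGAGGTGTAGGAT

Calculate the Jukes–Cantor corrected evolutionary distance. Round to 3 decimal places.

The sequences differ at 17 of 36 sites, so p = 17/36 ≈ 0.472222.
d = −(3/4) ln(1 − 4p/3) = −0.75 ln(1 − 0.629629) = −0.75 ln(0.370371)
  = −0.75 × (-0.993250) = 0.744938 substitutions/site.

0.745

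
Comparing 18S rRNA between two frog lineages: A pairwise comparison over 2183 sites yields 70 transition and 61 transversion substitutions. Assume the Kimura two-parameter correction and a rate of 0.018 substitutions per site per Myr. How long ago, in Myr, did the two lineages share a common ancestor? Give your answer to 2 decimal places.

1.74

P = 70/2183 ≈ 0.032066 and Q = 61/2183 ≈ 0.027943.
Under the Kimura two-parameter model, d = −½ ln(1 − 2P − Q) − ¼ ln(1 − 2Q).
1 − 2P − Q = 0.907925, giving −½ ln(0.907925) = 0.048297.
1 − 2Q = 0.944114, giving −¼ ln(0.944114) = 0.014377.
d = 0.048297 + 0.014377 = 0.062674.
Under a molecular clock d = 2μt, so t = d/(2μ) = 0.062674 / (2 × 0.018) = 1.74 Myr.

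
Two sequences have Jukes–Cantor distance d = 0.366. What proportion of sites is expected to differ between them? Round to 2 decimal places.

p = (3/4)(1 − e^(−4d/3)) = 0.75 × (1 − e^(-0.488)) = 0.75 × (1 − 0.613853) = 0.289610.

0.29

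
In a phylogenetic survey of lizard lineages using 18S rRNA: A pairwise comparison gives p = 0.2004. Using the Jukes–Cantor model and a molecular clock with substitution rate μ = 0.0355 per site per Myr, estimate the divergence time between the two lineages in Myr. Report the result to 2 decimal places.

3.28

d = −(3/4) ln(1 − 4p/3) = −0.75 ln(1 − 0.2672) = −0.75 ln(0.7328)
  = −0.75 × (-0.310882) = 0.233162 substitutions/site.
Under a molecular clock d = 2μt, so t = d/(2μ) = 0.233162 / (2 × 0.0355) = 3.28 Myr.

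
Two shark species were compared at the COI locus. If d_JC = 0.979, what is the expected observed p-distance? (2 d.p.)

0.55

p = (3/4)(1 − e^(−4d/3)) = 0.75 × (1 − e^(-1.305333)) = 0.75 × (1 − 0.271082) = 0.546689.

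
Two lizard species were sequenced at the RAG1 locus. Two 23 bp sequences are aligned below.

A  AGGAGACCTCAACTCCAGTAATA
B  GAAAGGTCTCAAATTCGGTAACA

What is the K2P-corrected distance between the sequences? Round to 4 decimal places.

Of 23 sites, 8 differences are transitions and 1 are transversions, so P = 8/23 ≈ 0.347826 and Q = 1/23 ≈ 0.043478.
Under the Kimura two-parameter model, d = −½ ln(1 − 2P − Q) − ¼ ln(1 − 2Q).
1 − 2P − Q = 0.26087, giving −½ ln(0.26087) = 0.671867.
1 − 2Q = 0.913044, giving −¼ ln(0.913044) = 0.022743.
d = 0.671867 + 0.022743 = 0.694610.

0.6946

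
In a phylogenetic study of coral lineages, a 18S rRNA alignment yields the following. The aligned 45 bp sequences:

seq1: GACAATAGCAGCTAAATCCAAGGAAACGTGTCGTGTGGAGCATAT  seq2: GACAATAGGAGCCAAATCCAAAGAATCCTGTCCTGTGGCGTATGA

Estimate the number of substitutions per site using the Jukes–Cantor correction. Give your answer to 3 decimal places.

0.264

The sequences differ at 10 of 45 sites (9, 13, 22, 26, 28, 33, 39, 41, 44, 45), so p = 10/45 ≈ 0.222222.
d = −(3/4) ln(1 − 4p/3) = −0.75 ln(1 − 0.296296) = −0.75 ln(0.703704)
  = −0.75 × (-0.351397) = 0.263548 substitutions/site.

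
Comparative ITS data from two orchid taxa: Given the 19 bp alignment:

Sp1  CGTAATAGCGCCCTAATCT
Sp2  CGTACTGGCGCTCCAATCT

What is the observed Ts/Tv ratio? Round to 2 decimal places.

Transitions are A↔G and C↔T; transversions are all other mismatches.
Transitions: 3. Transversions: 1.
R = 3/1 = 3.00.

3.00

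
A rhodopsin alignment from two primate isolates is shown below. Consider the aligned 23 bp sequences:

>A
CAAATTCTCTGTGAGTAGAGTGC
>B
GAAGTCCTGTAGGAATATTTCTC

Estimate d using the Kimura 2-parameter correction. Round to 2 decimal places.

Of 23 sites, 5 differences are transitions and 7 are transversions, so P = 5/23 ≈ 0.217391 and Q = 7/23 ≈ 0.304348.
Under the Kimura two-parameter model, d = −½ ln(1 − 2P − Q) − ¼ ln(1 − 2Q).
1 − 2P − Q = 0.26087, giving −½ ln(0.26087) = 0.671867.
1 − 2Q = 0.391304, giving −¼ ln(0.391304) = 0.234568.
d = 0.671867 + 0.234568 = 0.906435.

0.91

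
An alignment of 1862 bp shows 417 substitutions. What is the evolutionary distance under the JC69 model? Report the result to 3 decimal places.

p = 417/1862 ≈ 0.223953.
d = −(3/4) ln(1 − 4p/3) = −0.75 ln(1 − 0.298604) = −0.75 ln(0.701396)
  = −0.75 × (-0.354683) = 0.266012 substitutions/site.

0.266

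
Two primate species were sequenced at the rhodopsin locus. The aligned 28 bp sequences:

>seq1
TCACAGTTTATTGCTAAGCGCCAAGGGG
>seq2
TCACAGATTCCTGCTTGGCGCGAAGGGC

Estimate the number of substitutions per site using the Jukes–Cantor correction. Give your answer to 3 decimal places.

0.304

The sequences differ at 7 of 28 sites (7, 10, 11, 16, 17, 22, 28), so p = 7/28 = 0.25.
d = −(3/4) ln(1 − 4p/3) = −0.75 ln(1 − 0.333333) = −0.75 ln(0.666667)
  = −0.75 × (-0.405465) = 0.304099 substitutions/site.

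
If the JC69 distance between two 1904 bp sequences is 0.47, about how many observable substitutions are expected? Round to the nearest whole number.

Invert JC69: p = (3/4)(1 − e^(−4d/3)) = 0.75 × (1 − e^(-0.626667)) = 0.75 × (1 − 0.534370) = 0.349223.
Expected differing sites = pL ≈ 0.349223 × 1904 = 664.920592 ≈ 665.

665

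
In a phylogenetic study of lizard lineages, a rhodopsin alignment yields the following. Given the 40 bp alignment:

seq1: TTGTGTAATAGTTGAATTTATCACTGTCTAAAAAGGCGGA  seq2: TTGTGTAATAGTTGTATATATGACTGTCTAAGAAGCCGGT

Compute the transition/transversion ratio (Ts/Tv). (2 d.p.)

0.20

Transitions are A↔G and C↔T; transversions are all other mismatches.
Transitions: 1. Transversions: 5.
R = 1/5 = 0.20.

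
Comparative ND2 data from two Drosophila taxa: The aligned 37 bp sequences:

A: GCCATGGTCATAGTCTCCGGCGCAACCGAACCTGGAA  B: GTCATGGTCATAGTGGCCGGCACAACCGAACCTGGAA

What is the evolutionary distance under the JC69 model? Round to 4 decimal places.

The sequences differ at 4 of 37 sites (2, 15, 16, 22), so p = 4/37 ≈ 0.108108.
d = −(3/4) ln(1 − 4p/3) = −0.75 ln(1 − 0.144144) = −0.75 ln(0.855856)
  = −0.75 × (-0.155653) = 0.116740 substitutions/site.

0.1167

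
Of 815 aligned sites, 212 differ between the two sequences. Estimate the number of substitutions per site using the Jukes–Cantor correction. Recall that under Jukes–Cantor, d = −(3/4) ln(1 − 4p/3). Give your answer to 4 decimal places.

p = 212/815 ≈ 0.260123.
d = −(3/4) ln(1 − 4p/3) = −0.75 ln(1 − 0.346831) = −0.75 ln(0.653169)
  = −0.75 × (-0.425919) = 0.319439 substitutions/site.

0.3194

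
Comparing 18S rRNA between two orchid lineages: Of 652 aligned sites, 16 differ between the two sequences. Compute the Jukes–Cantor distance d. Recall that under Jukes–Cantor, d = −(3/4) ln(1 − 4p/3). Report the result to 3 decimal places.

p = 16/652 ≈ 0.02454.
d = −(3/4) ln(1 − 4p/3) = −0.75 ln(1 − 0.03272) = −0.75 ln(0.96728)
  = −0.75 × (-0.033267) = 0.024950 substitutions/site.

0.025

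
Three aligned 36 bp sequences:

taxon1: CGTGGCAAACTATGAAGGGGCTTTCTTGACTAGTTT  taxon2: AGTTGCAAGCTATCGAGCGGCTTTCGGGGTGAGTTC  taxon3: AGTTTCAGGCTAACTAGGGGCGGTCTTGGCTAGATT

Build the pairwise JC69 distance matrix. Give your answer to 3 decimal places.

taxon1–taxon2: 12/36 sites differ → p ≈ 0.333333, d = −0.75 ln(1 − 0.444444) = 0.440839 ≈ 0.441.
taxon1–taxon3: 12/36 sites differ → p ≈ 0.333333, d = −0.75 ln(1 − 0.444444) = 0.440839 ≈ 0.441.
taxon2–taxon3: 13/36 sites differ → p ≈ 0.361111, d = −0.75 ln(1 − 0.481481) = 0.492584 ≈ 0.493.

d(taxon1,taxon2) = 0.441, d(taxon1,taxon3) = 0.441, d(taxon2,taxon3) = 0.493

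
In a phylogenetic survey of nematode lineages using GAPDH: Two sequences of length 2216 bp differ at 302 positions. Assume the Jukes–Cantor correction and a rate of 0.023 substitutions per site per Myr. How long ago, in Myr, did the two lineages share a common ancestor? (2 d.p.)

p = 302/2216 ≈ 0.136282.
d = −(3/4) ln(1 − 4p/3) = −0.75 ln(1 − 0.181709) = −0.75 ln(0.818291)
  = −0.75 × (-0.200537) = 0.150403 substitutions/site.
Under a molecular clock d = 2μt, so t = d/(2μ) = 0.150403 / (2 × 0.023) = 3.27 Myr.

3.27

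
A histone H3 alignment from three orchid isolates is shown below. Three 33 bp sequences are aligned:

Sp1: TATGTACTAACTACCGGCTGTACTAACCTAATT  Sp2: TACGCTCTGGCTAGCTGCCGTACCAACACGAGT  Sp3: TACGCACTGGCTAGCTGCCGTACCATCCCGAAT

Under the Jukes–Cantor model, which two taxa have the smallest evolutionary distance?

Sp2 and Sp3

Sp1–Sp2: 13/33 differ, p = 0.394, d = 0.559.
Sp1–Sp3: 12/33 differ, p = 0.364, d = 0.497.
Sp2–Sp3: 4/33 differ, p = 0.121, d = 0.132.
The smallest distance is between Sp2 and Sp3.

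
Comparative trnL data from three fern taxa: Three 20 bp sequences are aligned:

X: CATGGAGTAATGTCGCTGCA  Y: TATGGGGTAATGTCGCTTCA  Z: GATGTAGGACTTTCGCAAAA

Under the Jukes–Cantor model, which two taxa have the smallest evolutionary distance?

X and Y

X–Y: 3/20 differ, p = 0.150, d = 0.167.
X–Z: 8/20 differ, p = 0.400, d = 0.572.
Y–Z: 9/20 differ, p = 0.450, d = 0.687.
The smallest distance is between X and Y.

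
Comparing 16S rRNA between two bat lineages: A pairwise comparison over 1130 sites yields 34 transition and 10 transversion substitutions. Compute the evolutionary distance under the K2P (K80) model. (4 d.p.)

P = 34/1130 ≈ 0.030088 and Q = 10/1130 ≈ 0.00885.
Under the Kimura two-parameter model, d = −½ ln(1 − 2P − Q) − ¼ ln(1 − 2Q).
1 − 2P − Q = 0.930974, giving −½ ln(0.930974) = 0.035762.
1 − 2Q = 0.9823, giving −¼ ln(0.9823) = 0.004465.
d = 0.035762 + 0.004465 = 0.040227.

0.0402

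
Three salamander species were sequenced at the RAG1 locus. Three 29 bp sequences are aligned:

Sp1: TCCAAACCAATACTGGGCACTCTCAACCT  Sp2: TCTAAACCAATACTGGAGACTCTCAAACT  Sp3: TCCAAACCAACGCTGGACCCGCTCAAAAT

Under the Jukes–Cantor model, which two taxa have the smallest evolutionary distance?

Sp1–Sp2: 4/29 differ, p = 0.138, d = 0.152.
Sp1–Sp3: 7/29 differ, p = 0.241, d = 0.291.
Sp2–Sp3: 7/29 differ, p = 0.241, d = 0.291.
The smallest distance is between Sp1 and Sp2.

Sp1 and Sp2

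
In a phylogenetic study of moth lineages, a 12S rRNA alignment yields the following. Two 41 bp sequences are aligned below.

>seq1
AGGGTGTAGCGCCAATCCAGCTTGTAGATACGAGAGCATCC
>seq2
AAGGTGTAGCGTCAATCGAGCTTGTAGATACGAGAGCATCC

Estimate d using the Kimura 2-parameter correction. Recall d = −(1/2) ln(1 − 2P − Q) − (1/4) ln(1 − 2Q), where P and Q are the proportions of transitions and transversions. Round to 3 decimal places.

0.078

Of 41 sites, 2 differences are transitions and 1 are transversions, so P = 2/41 ≈ 0.04878 and Q = 1/41 ≈ 0.02439.
Under the Kimura two-parameter model, d = −½ ln(1 − 2P − Q) − ¼ ln(1 − 2Q).
1 − 2P − Q = 0.87805, giving −½ ln(0.87805) = 0.065026.
1 − 2Q = 0.95122, giving −¼ ln(0.95122) = 0.012502.
d = 0.065026 + 0.012502 = 0.077528.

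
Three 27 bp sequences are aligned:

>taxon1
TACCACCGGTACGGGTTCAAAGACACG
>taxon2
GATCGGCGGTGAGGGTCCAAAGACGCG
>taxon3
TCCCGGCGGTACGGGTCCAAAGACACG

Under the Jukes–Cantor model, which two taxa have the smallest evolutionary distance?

taxon1–taxon2: 8/27 differ, p = 0.296, d = 0.377.
taxon1–taxon3: 4/27 differ, p = 0.148, d = 0.165.
taxon2–taxon3: 6/27 differ, p = 0.222, d = 0.264.
The smallest distance is between taxon1 and taxon3.

taxon1 and taxon3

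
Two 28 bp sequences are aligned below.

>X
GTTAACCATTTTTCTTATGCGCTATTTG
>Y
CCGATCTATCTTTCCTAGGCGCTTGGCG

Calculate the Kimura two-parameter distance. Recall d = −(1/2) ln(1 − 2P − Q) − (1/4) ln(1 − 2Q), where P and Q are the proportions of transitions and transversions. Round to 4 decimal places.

Of 28 sites, 5 differences are transitions and 7 are transversions, so P = 5/28 ≈ 0.178571 and Q = 7/28 = 0.25.
Under the Kimura two-parameter model, d = −½ ln(1 − 2P − Q) − ¼ ln(1 − 2Q).
1 − 2P − Q = 0.392858, giving −½ ln(0.392858) = 0.467154.
1 − 2Q = 0.5, giving −¼ ln(0.5) = 0.173287.
d = 0.467154 + 0.173287 = 0.640441.

0.6404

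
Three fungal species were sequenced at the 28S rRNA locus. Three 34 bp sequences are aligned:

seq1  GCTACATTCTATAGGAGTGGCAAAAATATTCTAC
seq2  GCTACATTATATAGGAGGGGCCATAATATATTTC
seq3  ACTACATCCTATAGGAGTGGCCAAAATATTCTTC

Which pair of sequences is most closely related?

seq1–seq2: 7/34 differ, p = 0.206, d = 0.241.
seq1–seq3: 4/34 differ, p = 0.118, d = 0.128.
seq2–seq3: 7/34 differ, p = 0.206, d = 0.241.
The smallest distance is between seq1 and seq3.

seq1 and seq3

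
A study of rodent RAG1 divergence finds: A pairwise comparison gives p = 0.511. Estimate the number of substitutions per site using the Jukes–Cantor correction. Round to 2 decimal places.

0.86

d = −(3/4) ln(1 − 4p/3) = −0.75 ln(1 − 0.681333) = −0.75 ln(0.318667)
  = −0.75 × (-1.143609) = 0.857707 substitutions/site.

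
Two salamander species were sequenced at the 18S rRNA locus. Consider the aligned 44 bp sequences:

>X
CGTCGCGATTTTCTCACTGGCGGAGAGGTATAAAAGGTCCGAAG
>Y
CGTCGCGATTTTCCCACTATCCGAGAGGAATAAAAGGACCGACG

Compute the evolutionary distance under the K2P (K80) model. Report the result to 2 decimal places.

0.18

Of 44 sites, 2 differences are transitions and 5 are transversions, so P = 2/44 ≈ 0.045455 and Q = 5/44 ≈ 0.113636.
Under the Kimura two-parameter model, d = −½ ln(1 − 2P − Q) − ¼ ln(1 − 2Q).
1 − 2P − Q = 0.795454, giving −½ ln(0.795454) = 0.114421.
1 − 2Q = 0.772728, giving −¼ ln(0.772728) = 0.064457.
d = 0.114421 + 0.064457 = 0.178878.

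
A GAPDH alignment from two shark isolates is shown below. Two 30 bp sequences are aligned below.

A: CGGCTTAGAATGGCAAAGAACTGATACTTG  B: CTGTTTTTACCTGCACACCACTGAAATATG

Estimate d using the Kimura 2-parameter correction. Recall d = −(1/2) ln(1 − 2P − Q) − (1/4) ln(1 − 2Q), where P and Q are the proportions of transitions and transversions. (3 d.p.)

0.656

Of 30 sites, 3 differences are transitions and 10 are transversions, so P = 3/30 = 0.1 and Q = 10/30 ≈ 0.333333.
Under the Kimura two-parameter model, d = −½ ln(1 − 2P − Q) − ¼ ln(1 − 2Q).
1 − 2P − Q = 0.466667, giving −½ ln(0.466667) = 0.381070.
1 − 2Q = 0.333334, giving −¼ ln(0.333334) = 0.274653.
d = 0.381070 + 0.274653 = 0.655723.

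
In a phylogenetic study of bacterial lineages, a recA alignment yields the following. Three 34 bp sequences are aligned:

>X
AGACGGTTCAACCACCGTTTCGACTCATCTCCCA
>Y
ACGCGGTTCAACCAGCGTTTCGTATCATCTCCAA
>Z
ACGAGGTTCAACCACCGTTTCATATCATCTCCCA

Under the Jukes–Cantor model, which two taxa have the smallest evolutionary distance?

Y and Z

X–Y: 6/34 differ, p = 0.176, d = 0.201.
X–Z: 6/34 differ, p = 0.176, d = 0.201.
Y–Z: 4/34 differ, p = 0.118, d = 0.128.
The smallest distance is between Y and Z.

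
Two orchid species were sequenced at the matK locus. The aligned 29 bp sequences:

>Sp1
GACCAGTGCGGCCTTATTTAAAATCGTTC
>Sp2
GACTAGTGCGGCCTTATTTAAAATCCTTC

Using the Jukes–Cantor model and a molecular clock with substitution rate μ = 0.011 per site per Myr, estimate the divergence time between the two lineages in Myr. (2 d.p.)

The sequences differ at 2 of 29 sites (4, 26), so p = 2/29 ≈ 0.068966.
d = −(3/4) ln(1 − 4p/3) = −0.75 ln(1 − 0.091955) = −0.75 ln(0.908045)
  = −0.75 × (-0.096461) = 0.072346 substitutions/site.
Under a molecular clock d = 2μt, so t = d/(2μ) = 0.072346 / (2 × 0.011) = 3.29 Myr.

3.29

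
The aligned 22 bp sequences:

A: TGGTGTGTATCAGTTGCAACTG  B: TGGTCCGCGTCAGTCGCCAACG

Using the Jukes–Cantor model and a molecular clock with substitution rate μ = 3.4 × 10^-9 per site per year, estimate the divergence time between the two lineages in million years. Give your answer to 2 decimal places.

The sequences differ at 8 of 22 sites (5, 6, 8, 9, 15, 18, 20, 21), so p = 8/22 ≈ 0.363636.
d = −(3/4) ln(1 − 4p/3) = −0.75 ln(1 − 0.484848) = −0.75 ln(0.515152)
  = −0.75 × (-0.663293) = 0.497470 substitutions/site.
Under a molecular clock d = 2μt, so t = d/(2μ) = 0.497470 / (2 × 3.4 × 10^-9) = 73.16 million years.

73.16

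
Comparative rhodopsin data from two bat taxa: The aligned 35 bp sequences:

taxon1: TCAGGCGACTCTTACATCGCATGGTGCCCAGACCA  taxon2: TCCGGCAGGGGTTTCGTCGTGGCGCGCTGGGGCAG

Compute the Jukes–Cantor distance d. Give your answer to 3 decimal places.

0.965

The sequences differ at 19 of 35 sites, so p = 19/35 ≈ 0.542857.
d = −(3/4) ln(1 − 4p/3) = −0.75 ln(1 − 0.723809) = −0.75 ln(0.276191)
  = −0.75 × (-1.286663) = 0.964997 substitutions/site.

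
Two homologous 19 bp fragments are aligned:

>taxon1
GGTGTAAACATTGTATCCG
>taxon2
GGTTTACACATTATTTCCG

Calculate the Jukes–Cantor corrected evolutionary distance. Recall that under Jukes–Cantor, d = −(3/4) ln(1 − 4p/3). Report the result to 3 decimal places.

The sequences differ at 4 of 19 sites (4, 7, 13, 15), so p = 4/19 ≈ 0.210526.
d = −(3/4) ln(1 − 4p/3) = −0.75 ln(1 − 0.280701) = −0.75 ln(0.719299)
  = −0.75 × (-0.329478) = 0.247109 substitutions/site.

0.247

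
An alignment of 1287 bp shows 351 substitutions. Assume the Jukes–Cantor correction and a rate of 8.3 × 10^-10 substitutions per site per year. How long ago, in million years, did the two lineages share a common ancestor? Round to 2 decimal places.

204.21

p = 351/1287 ≈ 0.272727.
d = −(3/4) ln(1 − 4p/3) = −0.75 ln(1 − 0.363636) = −0.75 ln(0.636364)
  = −0.75 × (-0.451985) = 0.338989 substitutions/site.
Under a molecular clock d = 2μt, so t = d/(2μ) = 0.338989 / (2 × 8.3 × 10^-10) = 204.21 million years.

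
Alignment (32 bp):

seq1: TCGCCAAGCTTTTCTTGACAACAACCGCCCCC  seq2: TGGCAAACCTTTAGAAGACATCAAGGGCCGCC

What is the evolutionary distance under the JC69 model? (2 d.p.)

The sequences differ at 11 of 32 sites, so p = 11/32 = 0.34375.
d = −(3/4) ln(1 − 4p/3) = −0.75 ln(1 − 0.458333) = −0.75 ln(0.541667)
  = −0.75 × (-0.613104) = 0.459828 substitutions/site.

0.46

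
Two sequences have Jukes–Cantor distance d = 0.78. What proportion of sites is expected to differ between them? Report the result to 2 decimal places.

0.48

p = (3/4)(1 − e^(−4d/3)) = 0.75 × (1 − e^(-1.04)) = 0.75 × (1 − 0.353455) = 0.484909.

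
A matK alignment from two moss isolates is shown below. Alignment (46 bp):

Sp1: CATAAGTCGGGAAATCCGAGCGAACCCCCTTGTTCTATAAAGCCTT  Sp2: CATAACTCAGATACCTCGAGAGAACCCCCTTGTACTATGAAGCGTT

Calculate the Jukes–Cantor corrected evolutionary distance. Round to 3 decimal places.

The sequences differ at 11 of 46 sites, so p = 11/46 ≈ 0.23913.
d = −(3/4) ln(1 − 4p/3) = −0.75 ln(1 − 0.31884) = −0.75 ln(0.68116)
  = −0.75 × (-0.383958) = 0.287969 substitutions/site.

0.288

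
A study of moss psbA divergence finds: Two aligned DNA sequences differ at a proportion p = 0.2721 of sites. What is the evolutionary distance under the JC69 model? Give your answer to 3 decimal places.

d = −(3/4) ln(1 − 4p/3) = −0.75 ln(1 − 0.3628) = −0.75 ln(0.6372)
  = −0.75 × (-0.450672) = 0.338004 substitutions/site.

0.338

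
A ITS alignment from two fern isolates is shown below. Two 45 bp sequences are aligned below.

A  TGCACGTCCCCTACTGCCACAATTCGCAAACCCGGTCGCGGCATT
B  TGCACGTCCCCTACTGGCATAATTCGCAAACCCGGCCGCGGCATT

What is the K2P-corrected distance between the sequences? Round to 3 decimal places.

Of 45 sites, 2 differences are transitions and 1 are transversions, so P = 2/45 ≈ 0.044444 and Q = 1/45 ≈ 0.022222.
Under the Kimura two-parameter model, d = −½ ln(1 − 2P − Q) − ¼ ln(1 − 2Q).
1 − 2P − Q = 0.88889, giving −½ ln(0.88889) = 0.058891.
1 − 2Q = 0.955556, giving −¼ ln(0.955556) = 0.011365.
d = 0.058891 + 0.011365 = 0.070256.

0.070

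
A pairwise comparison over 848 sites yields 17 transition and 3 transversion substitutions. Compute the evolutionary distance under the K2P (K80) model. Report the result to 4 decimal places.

P = 17/848 ≈ 0.020047 and Q = 3/848 ≈ 0.003538.
Under the Kimura two-parameter model, d = −½ ln(1 − 2P − Q) − ¼ ln(1 − 2Q).
1 − 2P − Q = 0.956368, giving −½ ln(0.956368) = 0.022306.
1 − 2Q = 0.992924, giving −¼ ln(0.992924) = 0.001775.
d = 0.022306 + 0.001775 = 0.024081.

0.0241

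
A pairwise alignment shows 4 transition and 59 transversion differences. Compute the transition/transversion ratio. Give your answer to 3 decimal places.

0.068

R = 4/59 = 0.067796… ≈ 0.068 (to 3 d.p.).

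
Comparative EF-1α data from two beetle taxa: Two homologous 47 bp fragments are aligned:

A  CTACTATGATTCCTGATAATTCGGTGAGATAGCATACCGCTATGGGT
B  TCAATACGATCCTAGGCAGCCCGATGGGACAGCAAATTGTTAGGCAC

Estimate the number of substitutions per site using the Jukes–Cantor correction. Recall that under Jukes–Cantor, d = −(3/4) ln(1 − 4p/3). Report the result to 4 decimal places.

0.7927

The sequences differ at 23 of 47 sites, so p = 23/47 ≈ 0.489362.
d = −(3/4) ln(1 − 4p/3) = −0.75 ln(1 − 0.652483) = −0.75 ln(0.347517)
  = −0.75 × (-1.056942) = 0.792707 substitutions/site.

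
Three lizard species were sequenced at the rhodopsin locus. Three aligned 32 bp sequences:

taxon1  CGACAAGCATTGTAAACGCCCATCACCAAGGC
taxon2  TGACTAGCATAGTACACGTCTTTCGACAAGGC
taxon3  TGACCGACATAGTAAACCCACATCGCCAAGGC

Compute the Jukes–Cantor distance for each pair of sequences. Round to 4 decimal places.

taxon1–taxon2: 9/32 sites differ → p = 0.28125, d = −0.75 ln(1 − 0.375) = 0.352503 ≈ 0.3525.
taxon1–taxon3: 8/32 sites differ → p = 0.25, d = −0.75 ln(1 − 0.333333) = 0.304098 ≈ 0.3041.
taxon2–taxon3: 10/32 sites differ → p = 0.3125, d = −0.75 ln(1 − 0.416667) = 0.404248 ≈ 0.4042.

d(taxon1,taxon2) = 0.3525, d(taxon1,taxon3) = 0.3041, d(taxon2,taxon3) = 0.4042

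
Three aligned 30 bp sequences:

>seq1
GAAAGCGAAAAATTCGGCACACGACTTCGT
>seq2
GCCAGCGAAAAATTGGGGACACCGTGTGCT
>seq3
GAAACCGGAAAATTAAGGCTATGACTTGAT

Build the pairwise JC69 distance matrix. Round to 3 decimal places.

d(seq1,seq2) = 0.441, d(seq1,seq3) = 0.441, d(seq2,seq3) = 0.730

seq1–seq2: 10/30 sites differ → p ≈ 0.333333, d = −0.75 ln(1 − 0.444444) = 0.440839 ≈ 0.441.
seq1–seq3: 10/30 sites differ → p ≈ 0.333333, d = −0.75 ln(1 − 0.444444) = 0.440839 ≈ 0.441.
seq2–seq3: 14/30 sites differ → p ≈ 0.466667, d = −0.75 ln(1 − 0.622223) = 0.730088 ≈ 0.730.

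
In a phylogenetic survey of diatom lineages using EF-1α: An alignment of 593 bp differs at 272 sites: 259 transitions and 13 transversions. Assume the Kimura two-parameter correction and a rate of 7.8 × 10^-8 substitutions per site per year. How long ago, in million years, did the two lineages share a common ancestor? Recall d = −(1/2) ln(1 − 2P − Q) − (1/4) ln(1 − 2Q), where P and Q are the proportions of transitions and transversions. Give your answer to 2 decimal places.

7.31

P = 259/593 ≈ 0.436762 and Q = 13/593 ≈ 0.021922.
Under the Kimura two-parameter model, d = −½ ln(1 − 2P − Q) − ¼ ln(1 − 2Q).
1 − 2P − Q = 0.104554, giving −½ ln(0.104554) = 1.129026.
1 − 2Q = 0.956156, giving −¼ ln(0.956156) = 0.011209.
d = 1.129026 + 0.011209 = 1.140235.
Under a molecular clock d = 2μt, so t = d/(2μ) = 1.140235 / (2 × 7.8 × 10^-8) = 7.31 million years.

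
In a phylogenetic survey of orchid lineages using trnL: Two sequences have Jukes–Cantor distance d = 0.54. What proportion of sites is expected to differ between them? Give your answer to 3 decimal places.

0.385

p = (3/4)(1 − e^(−4d/3)) = 0.75 × (1 − e^(-0.72)) = 0.75 × (1 − 0.486752) = 0.384936.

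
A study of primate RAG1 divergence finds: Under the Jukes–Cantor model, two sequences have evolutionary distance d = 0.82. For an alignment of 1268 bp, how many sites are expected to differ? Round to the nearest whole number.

Invert JC69: p = (3/4)(1 − e^(−4d/3)) = 0.75 × (1 − e^(-1.093333)) = 0.75 × (1 − 0.335098) = 0.498677.
Expected differing sites = pL ≈ 0.498677 × 1268 = 632.322436 ≈ 632.

632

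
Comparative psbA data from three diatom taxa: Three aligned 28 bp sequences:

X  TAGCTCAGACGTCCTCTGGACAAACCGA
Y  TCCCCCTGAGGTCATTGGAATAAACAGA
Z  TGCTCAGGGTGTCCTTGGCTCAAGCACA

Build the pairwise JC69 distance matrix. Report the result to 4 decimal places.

d(X,Y) = 0.5565, d(X,Z) = 0.9396, d(Y,Z) = 0.6355

X–Y: 11/28 sites differ → p ≈ 0.392857, d = −0.75 ln(1 − 0.523809) = 0.556452 ≈ 0.5565.
X–Z: 15/28 sites differ → p ≈ 0.535714, d = −0.75 ln(1 − 0.714285) = 0.939570 ≈ 0.9396.
Y–Z: 12/28 sites differ → p ≈ 0.428571, d = −0.75 ln(1 − 0.571428) = 0.635472 ≈ 0.6355.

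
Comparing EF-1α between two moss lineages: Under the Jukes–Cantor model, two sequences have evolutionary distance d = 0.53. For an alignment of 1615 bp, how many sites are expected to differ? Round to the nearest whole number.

Invert JC69: p = (3/4)(1 − e^(−4d/3)) = 0.75 × (1 − e^(-0.706667)) = 0.75 × (1 − 0.493286) = 0.380036.
Expected differing sites = pL ≈ 0.380036 × 1615 = 613.75814 ≈ 614.

614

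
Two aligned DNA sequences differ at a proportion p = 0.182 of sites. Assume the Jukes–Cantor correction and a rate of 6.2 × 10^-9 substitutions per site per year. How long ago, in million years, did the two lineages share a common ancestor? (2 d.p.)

d = −(3/4) ln(1 − 4p/3) = −0.75 ln(1 − 0.242667) = −0.75 ln(0.757333)
  = −0.75 × (-0.277952) = 0.208464 substitutions/site.
Under a molecular clock d = 2μt, so t = d/(2μ) = 0.208464 / (2 × 6.2 × 10^-9) = 16.81 million years.

16.81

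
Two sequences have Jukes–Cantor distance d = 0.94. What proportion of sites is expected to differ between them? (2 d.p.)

p = (3/4)(1 − e^(−4d/3)) = 0.75 × (1 − e^(-1.253333)) = 0.75 × (1 − 0.285551) = 0.535837.

0.54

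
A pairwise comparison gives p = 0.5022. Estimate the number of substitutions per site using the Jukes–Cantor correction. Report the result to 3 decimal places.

d = −(3/4) ln(1 − 4p/3) = −0.75 ln(1 − 0.6696) = −0.75 ln(0.3304)
  = −0.75 × (-1.107451) = 0.830588 substitutions/site.

0.831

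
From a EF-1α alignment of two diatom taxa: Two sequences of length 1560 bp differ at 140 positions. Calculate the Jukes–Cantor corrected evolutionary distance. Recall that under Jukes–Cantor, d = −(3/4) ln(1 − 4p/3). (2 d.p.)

p = 140/1560 ≈ 0.089744.
d = −(3/4) ln(1 − 4p/3) = −0.75 ln(1 − 0.119659) = −0.75 ln(0.880341)
  = −0.75 × (-0.127446) = 0.095585 substitutions/site.

0.10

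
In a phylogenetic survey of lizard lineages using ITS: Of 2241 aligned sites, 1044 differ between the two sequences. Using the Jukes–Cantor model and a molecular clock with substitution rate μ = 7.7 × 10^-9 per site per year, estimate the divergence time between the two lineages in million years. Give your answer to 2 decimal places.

p = 1044/2241 ≈ 0.465863.
d = −(3/4) ln(1 − 4p/3) = −0.75 ln(1 − 0.621151) = −0.75 ln(0.378849)
  = −0.75 × (-0.970618) = 0.727964 substitutions/site.
Under a molecular clock d = 2μt, so t = d/(2μ) = 0.727964 / (2 × 7.7 × 10^-9) = 47.27 million years.

47.27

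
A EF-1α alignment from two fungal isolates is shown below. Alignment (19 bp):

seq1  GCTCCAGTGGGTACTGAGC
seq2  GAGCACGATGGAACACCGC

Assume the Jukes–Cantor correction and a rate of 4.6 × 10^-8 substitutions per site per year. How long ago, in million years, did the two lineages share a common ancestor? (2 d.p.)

The sequences differ at 10 of 19 sites (2, 3, 5, 6, 8, 9, 12, 15, 16, 17), so p = 10/19 ≈ 0.526316.
d = −(3/4) ln(1 − 4p/3) = −0.75 ln(1 − 0.701755) = −0.75 ln(0.298245)
  = −0.75 × (-1.209840) = 0.907380 substitutions/site.
Under a molecular clock d = 2μt, so t = d/(2μ) = 0.907380 / (2 × 4.6 × 10^-8) = 9.86 million years.

9.86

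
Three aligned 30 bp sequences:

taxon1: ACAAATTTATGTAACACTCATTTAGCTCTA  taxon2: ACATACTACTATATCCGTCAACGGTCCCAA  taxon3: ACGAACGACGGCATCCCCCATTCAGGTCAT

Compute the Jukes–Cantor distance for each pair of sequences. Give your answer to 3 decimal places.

d(taxon1,taxon2) = 0.824, d(taxon1,taxon3) = 0.730, d(taxon2,taxon3) = 0.931

taxon1–taxon2: 15/30 sites differ → p = 0.5, d = −0.75 ln(1 − 0.666667) = 0.823960 ≈ 0.824.
taxon1–taxon3: 14/30 sites differ → p ≈ 0.466667, d = −0.75 ln(1 − 0.622223) = 0.730088 ≈ 0.730.
taxon2–taxon3: 16/30 sites differ → p ≈ 0.533333, d = −0.75 ln(1 − 0.711111) = 0.931285 ≈ 0.931.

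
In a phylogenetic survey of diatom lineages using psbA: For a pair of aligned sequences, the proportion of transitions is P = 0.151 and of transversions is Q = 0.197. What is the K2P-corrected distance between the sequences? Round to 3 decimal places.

Under the Kimura two-parameter model, d = −½ ln(1 − 2P − Q) − ¼ ln(1 − 2Q).
1 − 2P − Q = 0.501, giving −½ ln(0.501) = 0.345575.
1 − 2Q = 0.606, giving −¼ ln(0.606) = 0.125219.
d = 0.345575 + 0.125219 = 0.470794.

0.471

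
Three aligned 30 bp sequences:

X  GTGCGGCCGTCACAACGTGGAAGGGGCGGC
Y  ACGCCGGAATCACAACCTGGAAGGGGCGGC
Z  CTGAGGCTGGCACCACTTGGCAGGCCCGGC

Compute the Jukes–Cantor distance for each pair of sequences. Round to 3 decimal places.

X–Y: 7/30 sites differ → p ≈ 0.233333, d = −0.75 ln(1 − 0.311111) = 0.279506 ≈ 0.280.
X–Z: 9/30 sites differ → p = 0.3, d = −0.75 ln(1 − 0.4) = 0.383119 ≈ 0.383.
Y–Z: 13/30 sites differ → p ≈ 0.433333, d = −0.75 ln(1 − 0.577777) = 0.646666 ≈ 0.647.

d(X,Y) = 0.280, d(X,Z) = 0.383, d(Y,Z) = 0.647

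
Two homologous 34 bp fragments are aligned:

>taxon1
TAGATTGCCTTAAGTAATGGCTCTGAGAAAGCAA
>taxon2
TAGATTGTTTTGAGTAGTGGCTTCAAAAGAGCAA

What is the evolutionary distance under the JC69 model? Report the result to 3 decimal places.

The sequences differ at 9 of 34 sites (8, 9, 12, 17, 23, 24, 25, 27, 29), so p = 9/34 ≈ 0.264706.
d = −(3/4) ln(1 − 4p/3) = −0.75 ln(1 − 0.352941) = −0.75 ln(0.647059)
  = −0.75 × (-0.435318) = 0.326489 substitutions/site.

0.326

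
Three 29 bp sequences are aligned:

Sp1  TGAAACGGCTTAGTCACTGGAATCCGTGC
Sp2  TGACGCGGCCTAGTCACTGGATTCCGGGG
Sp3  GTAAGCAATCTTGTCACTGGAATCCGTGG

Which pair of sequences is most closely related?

Sp1 and Sp2

Sp1–Sp2: 6/29 differ, p = 0.207, d = 0.242.
Sp1–Sp3: 9/29 differ, p = 0.310, d = 0.401.
Sp2–Sp3: 9/29 differ, p = 0.310, d = 0.401.
The smallest distance is between Sp1 and Sp2.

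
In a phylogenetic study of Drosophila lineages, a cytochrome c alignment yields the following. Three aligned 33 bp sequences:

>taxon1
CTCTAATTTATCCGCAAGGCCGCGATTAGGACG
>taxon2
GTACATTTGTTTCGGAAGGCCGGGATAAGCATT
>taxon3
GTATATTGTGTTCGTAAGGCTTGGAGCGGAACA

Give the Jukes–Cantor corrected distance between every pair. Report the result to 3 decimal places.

taxon1–taxon2: 13/33 sites differ → p ≈ 0.393939, d = −0.75 ln(1 − 0.525252) = 0.558728 ≈ 0.559.
taxon1–taxon3: 15/33 sites differ → p ≈ 0.454545, d = −0.75 ln(1 − 0.60606) = 0.698667 ≈ 0.699.
taxon2–taxon3: 13/33 sites differ → p ≈ 0.393939, d = −0.75 ln(1 − 0.525252) = 0.558728 ≈ 0.559.

d(taxon1,taxon2) = 0.559, d(taxon1,taxon3) = 0.699, d(taxon2,taxon3) = 0.559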